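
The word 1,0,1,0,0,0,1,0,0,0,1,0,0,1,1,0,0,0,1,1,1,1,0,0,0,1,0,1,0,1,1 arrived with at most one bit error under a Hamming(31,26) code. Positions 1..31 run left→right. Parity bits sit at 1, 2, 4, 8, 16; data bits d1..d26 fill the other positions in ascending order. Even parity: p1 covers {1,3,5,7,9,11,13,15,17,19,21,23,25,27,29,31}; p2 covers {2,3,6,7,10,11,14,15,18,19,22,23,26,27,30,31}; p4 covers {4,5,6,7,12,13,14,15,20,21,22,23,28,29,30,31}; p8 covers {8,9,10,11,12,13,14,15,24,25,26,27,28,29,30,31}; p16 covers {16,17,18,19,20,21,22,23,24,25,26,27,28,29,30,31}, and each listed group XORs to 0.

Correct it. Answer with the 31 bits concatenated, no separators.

s1 (pos 1,3,5,7,9,11,13,15,17,19,21,23,25,27,29,31): 1⊕1⊕0⊕1⊕0⊕1⊕0⊕1⊕0⊕1⊕1⊕0⊕0⊕0⊕0⊕1 = 0
s2 (pos 2,3,6,7,10,11,14,15,18,19,22,23,26,27,30,31): 0⊕1⊕0⊕1⊕0⊕1⊕1⊕1⊕0⊕1⊕1⊕0⊕1⊕0⊕1⊕1 = 0
s4 (pos 4,5,6,7,12,13,14,15,20,21,22,23,28,29,30,31): 0⊕0⊕0⊕1⊕0⊕0⊕1⊕1⊕1⊕1⊕1⊕0⊕1⊕0⊕1⊕1 = 1
s8 (pos 8,9,10,11,12,13,14,15,24,25,26,27,28,29,30,31): 0⊕0⊕0⊕1⊕0⊕0⊕1⊕1⊕0⊕0⊕1⊕0⊕1⊕0⊕1⊕1 = 1
s16 (pos 16,17,18,19,20,21,22,23,24,25,26,27,28,29,30,31): 0⊕0⊕0⊕1⊕1⊕1⊕1⊕0⊕0⊕0⊕1⊕0⊕1⊕0⊕1⊕1 = 0
Syndrome s16…s1 = 01100 → error at position 12.
Flip position 12: 1010001000100110001111000101011 → 1010001000110110001111000101011

1010001000110110001111000101011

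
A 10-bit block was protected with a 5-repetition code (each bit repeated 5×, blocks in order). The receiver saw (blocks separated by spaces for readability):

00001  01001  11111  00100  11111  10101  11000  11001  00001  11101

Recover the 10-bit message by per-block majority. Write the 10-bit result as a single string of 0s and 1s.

Block 1 (00001): 1 one → 0
Block 2 (01001): 2 ones → 0
Block 3 (11111): 5 ones → 1
Block 4 (00100): 1 one → 0
Block 5 (11111): 5 ones → 1
Block 6 (10101): 3 ones → 1
Block 7 (11000): 2 ones → 0
Block 8 (11001): 3 ones → 1
Block 9 (00001): 1 one → 0
Block 10 (11101): 4 ones → 1

0010110101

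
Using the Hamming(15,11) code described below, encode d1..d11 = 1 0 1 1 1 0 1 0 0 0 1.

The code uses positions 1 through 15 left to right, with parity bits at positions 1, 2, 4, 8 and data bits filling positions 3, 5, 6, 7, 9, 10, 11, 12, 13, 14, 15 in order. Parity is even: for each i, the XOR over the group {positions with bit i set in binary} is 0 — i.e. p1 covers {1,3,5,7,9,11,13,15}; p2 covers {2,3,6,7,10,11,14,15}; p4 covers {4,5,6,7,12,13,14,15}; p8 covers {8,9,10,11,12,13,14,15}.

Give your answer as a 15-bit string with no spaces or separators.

111101111010001

Place data at non-parity positions: p1 p2 1 p4 0 1 1 p8 1 0 1 0 0 0 1
p1 (pos 1,3,5,7,9,11,13,15): XOR of data positions = 1⊕0⊕1⊕1⊕1⊕0⊕1 = 1
p2 (pos 2,3,6,7,10,11,14,15): XOR of data positions = 1⊕1⊕1⊕0⊕1⊕0⊕1 = 1
p4 (pos 4,5,6,7,12,13,14,15): XOR of data positions = 0⊕1⊕1⊕0⊕0⊕0⊕1 = 1
p8 (pos 8,9,10,11,12,13,14,15): XOR of data positions = 1⊕0⊕1⊕0⊕0⊕0⊕1 = 1
Codeword: 111101111010001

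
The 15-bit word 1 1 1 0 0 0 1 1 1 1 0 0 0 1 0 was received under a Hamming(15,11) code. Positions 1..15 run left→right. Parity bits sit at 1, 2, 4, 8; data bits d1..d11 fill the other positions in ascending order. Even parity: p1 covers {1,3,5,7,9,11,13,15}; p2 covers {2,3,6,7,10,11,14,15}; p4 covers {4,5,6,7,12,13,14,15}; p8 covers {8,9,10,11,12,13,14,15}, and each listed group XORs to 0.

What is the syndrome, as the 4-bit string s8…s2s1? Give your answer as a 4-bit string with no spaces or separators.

0010

s1 (pos 1,3,5,7,9,11,13,15): 1⊕1⊕0⊕1⊕1⊕0⊕0⊕0 = 0
s2 (pos 2,3,6,7,10,11,14,15): 1⊕1⊕0⊕1⊕1⊕0⊕1⊕0 = 1
s4 (pos 4,5,6,7,12,13,14,15): 0⊕0⊕0⊕1⊕0⊕0⊕1⊕0 = 0
s8 (pos 8,9,10,11,12,13,14,15): 1⊕1⊕1⊕0⊕0⊕0⊕1⊕0 = 0
Syndrome s8…s1 = 0010 → error at position 2.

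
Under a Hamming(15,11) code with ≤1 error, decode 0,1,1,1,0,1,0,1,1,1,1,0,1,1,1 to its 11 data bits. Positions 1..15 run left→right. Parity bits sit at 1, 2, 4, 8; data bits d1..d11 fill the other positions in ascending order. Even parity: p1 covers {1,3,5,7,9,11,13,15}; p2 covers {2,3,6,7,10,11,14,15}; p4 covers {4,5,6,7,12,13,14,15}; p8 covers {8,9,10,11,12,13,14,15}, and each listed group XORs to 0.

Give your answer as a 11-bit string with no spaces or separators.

10101110110

s1 (pos 1,3,5,7,9,11,13,15): 0⊕1⊕0⊕0⊕1⊕1⊕1⊕1 = 1
s2 (pos 2,3,6,7,10,11,14,15): 1⊕1⊕1⊕0⊕1⊕1⊕1⊕1 = 1
s4 (pos 4,5,6,7,12,13,14,15): 1⊕0⊕1⊕0⊕0⊕1⊕1⊕1 = 1
s8 (pos 8,9,10,11,12,13,14,15): 1⊕1⊕1⊕1⊕0⊕1⊕1⊕1 = 1
Syndrome s8…s1 = 1111 → error at position 15.
Flip position 15: 011101011110111 → 011101011110110
Read data bits from positions 3,5,6,7,9,10,11,12,13,14,15: 10101110110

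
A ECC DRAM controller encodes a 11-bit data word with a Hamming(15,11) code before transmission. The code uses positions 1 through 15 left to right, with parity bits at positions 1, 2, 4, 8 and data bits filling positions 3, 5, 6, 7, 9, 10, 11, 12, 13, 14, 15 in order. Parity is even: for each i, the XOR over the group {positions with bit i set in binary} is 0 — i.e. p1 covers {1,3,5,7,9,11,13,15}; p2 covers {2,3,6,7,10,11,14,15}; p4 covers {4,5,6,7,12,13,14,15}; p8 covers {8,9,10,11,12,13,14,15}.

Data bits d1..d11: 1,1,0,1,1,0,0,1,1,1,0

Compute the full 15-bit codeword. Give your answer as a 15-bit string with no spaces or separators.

Place data at non-parity positions: p1 p2 1 p4 1 0 1 p8 1 0 0 1 1 1 0
p1 (pos 1,3,5,7,9,11,13,15): XOR of data positions = 1⊕1⊕1⊕1⊕0⊕1⊕0 = 1
p2 (pos 2,3,6,7,10,11,14,15): XOR of data positions = 1⊕0⊕1⊕0⊕0⊕1⊕0 = 1
p4 (pos 4,5,6,7,12,13,14,15): XOR of data positions = 1⊕0⊕1⊕1⊕1⊕1⊕0 = 1
p8 (pos 8,9,10,11,12,13,14,15): XOR of data positions = 1⊕0⊕0⊕1⊕1⊕1⊕0 = 0
Codeword: 111110101001110

111110101001110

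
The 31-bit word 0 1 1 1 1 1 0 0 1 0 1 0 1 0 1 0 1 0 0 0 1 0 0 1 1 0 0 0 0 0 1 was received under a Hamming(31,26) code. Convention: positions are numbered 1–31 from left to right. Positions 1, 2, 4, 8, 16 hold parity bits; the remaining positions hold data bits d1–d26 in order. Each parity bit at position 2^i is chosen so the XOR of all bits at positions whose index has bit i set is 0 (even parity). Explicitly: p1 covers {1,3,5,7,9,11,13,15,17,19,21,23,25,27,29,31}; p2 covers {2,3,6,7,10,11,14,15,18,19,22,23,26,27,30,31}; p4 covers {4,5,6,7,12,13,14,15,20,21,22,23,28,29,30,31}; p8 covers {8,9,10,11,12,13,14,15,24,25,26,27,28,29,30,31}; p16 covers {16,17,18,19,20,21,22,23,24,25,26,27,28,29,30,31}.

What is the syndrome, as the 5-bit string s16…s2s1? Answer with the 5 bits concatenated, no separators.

11100

s1 (pos 1,3,5,7,9,11,13,15,17,19,21,23,25,27,29,31): 0⊕1⊕1⊕0⊕1⊕1⊕1⊕1⊕1⊕0⊕1⊕0⊕1⊕0⊕0⊕1 = 0
s2 (pos 2,3,6,7,10,11,14,15,18,19,22,23,26,27,30,31): 1⊕1⊕1⊕0⊕0⊕1⊕0⊕1⊕0⊕0⊕0⊕0⊕0⊕0⊕0⊕1 = 0
s4 (pos 4,5,6,7,12,13,14,15,20,21,22,23,28,29,30,31): 1⊕1⊕1⊕0⊕0⊕1⊕0⊕1⊕0⊕1⊕0⊕0⊕0⊕0⊕0⊕1 = 1
s8 (pos 8,9,10,11,12,13,14,15,24,25,26,27,28,29,30,31): 0⊕1⊕0⊕1⊕0⊕1⊕0⊕1⊕1⊕1⊕0⊕0⊕0⊕0⊕0⊕1 = 1
s16 (pos 16,17,18,19,20,21,22,23,24,25,26,27,28,29,30,31): 0⊕1⊕0⊕0⊕0⊕1⊕0⊕0⊕1⊕1⊕0⊕0⊕0⊕0⊕0⊕1 = 1
Syndrome s16…s1 = 11100 → error at position 28.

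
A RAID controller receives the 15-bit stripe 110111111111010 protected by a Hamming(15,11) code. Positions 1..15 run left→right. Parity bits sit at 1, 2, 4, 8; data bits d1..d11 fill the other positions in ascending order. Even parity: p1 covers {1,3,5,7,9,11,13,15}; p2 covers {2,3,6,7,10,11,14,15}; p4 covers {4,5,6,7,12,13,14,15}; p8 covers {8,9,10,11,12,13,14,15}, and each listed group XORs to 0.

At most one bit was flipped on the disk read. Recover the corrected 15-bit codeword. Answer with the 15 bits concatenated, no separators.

s1 (pos 1,3,5,7,9,11,13,15): 1⊕0⊕1⊕1⊕1⊕1⊕0⊕0 = 1
s2 (pos 2,3,6,7,10,11,14,15): 1⊕0⊕1⊕1⊕1⊕1⊕1⊕0 = 0
s4 (pos 4,5,6,7,12,13,14,15): 1⊕1⊕1⊕1⊕1⊕0⊕1⊕0 = 0
s8 (pos 8,9,10,11,12,13,14,15): 1⊕1⊕1⊕1⊕1⊕0⊕1⊕0 = 0
Syndrome s8…s1 = 0001 → error at position 1.
Flip position 1: 110111111111010 → 010111111111010

010111111111010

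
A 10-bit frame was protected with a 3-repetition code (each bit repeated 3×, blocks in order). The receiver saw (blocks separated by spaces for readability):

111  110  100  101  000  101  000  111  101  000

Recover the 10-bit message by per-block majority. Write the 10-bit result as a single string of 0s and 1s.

1101010110

Block 1 (111): 3 ones → 1
Block 2 (110): 2 ones → 1
Block 3 (100): 1 one → 0
Block 4 (101): 2 ones → 1
Block 5 (000): 0 ones → 0
Block 6 (101): 2 ones → 1
Block 7 (000): 0 ones → 0
Block 8 (111): 3 ones → 1
Block 9 (101): 2 ones → 1
Block 10 (000): 0 ones → 0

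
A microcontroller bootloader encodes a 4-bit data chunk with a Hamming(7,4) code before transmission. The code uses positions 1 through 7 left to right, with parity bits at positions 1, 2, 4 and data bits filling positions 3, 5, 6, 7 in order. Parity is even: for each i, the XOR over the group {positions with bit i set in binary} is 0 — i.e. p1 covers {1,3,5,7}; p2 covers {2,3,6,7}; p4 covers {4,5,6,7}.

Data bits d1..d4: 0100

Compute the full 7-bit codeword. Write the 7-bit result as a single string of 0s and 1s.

1001100

Place data at non-parity positions: p1 p2 0 p4 1 0 0
p1 (pos 1,3,5,7): XOR of data positions = 0⊕1⊕0 = 1
p2 (pos 2,3,6,7): XOR of data positions = 0⊕0⊕0 = 0
p4 (pos 4,5,6,7): XOR of data positions = 1⊕0⊕0 = 1
Codeword: 1001100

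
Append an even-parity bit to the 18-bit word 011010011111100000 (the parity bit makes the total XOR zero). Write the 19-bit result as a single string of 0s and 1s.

0110100111111000001

XOR of the 18 data bits: 0⊕1⊕1⊕0⊕1⊕0⊕0⊕1⊕1⊕1⊕1⊕1⊕1⊕0⊕0⊕0⊕0⊕0 = 1
Parity bit = 1 (so all 19 bits XOR to 0).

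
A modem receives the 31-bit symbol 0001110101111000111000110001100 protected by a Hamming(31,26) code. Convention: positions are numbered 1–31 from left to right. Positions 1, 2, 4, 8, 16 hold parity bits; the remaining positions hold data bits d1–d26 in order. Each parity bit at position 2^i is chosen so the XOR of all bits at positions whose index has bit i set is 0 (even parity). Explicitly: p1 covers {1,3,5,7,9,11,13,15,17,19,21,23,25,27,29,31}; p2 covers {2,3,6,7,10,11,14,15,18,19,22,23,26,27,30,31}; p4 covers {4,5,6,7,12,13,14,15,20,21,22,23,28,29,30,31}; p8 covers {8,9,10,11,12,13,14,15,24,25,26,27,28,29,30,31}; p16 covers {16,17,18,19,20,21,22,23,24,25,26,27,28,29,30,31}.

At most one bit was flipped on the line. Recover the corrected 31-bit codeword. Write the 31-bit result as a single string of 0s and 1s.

0001110101111000011000110001100

s1 (pos 1,3,5,7,9,11,13,15,17,19,21,23,25,27,29,31): 0⊕0⊕1⊕0⊕0⊕1⊕1⊕0⊕1⊕1⊕0⊕1⊕0⊕0⊕1⊕0 = 1
s2 (pos 2,3,6,7,10,11,14,15,18,19,22,23,26,27,30,31): 0⊕0⊕1⊕0⊕1⊕1⊕0⊕0⊕1⊕1⊕0⊕1⊕0⊕0⊕0⊕0 = 0
s4 (pos 4,5,6,7,12,13,14,15,20,21,22,23,28,29,30,31): 1⊕1⊕1⊕0⊕1⊕1⊕0⊕0⊕0⊕0⊕0⊕1⊕1⊕1⊕0⊕0 = 0
s8 (pos 8,9,10,11,12,13,14,15,24,25,26,27,28,29,30,31): 1⊕0⊕1⊕1⊕1⊕1⊕0⊕0⊕1⊕0⊕0⊕0⊕1⊕1⊕0⊕0 = 0
s16 (pos 16,17,18,19,20,21,22,23,24,25,26,27,28,29,30,31): 0⊕1⊕1⊕1⊕0⊕0⊕0⊕1⊕1⊕0⊕0⊕0⊕1⊕1⊕0⊕0 = 1
Syndrome s16…s1 = 10001 → error at position 17.
Flip position 17: 0001110101111000111000110001100 → 0001110101111000011000110001100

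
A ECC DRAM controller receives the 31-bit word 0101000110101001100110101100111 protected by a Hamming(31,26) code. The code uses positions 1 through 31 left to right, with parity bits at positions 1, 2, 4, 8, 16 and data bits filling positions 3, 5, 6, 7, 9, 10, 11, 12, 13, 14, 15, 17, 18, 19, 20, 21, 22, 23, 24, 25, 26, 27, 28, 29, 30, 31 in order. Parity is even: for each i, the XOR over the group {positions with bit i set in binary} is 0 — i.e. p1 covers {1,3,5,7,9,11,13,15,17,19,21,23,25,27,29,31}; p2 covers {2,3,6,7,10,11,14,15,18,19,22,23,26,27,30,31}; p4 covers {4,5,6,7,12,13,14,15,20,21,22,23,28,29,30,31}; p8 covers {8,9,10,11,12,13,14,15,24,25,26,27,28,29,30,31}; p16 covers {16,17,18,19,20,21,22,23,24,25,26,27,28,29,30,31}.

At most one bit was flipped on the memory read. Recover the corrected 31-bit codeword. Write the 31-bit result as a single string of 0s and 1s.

0101000100101001100110101100111

s1 (pos 1,3,5,7,9,11,13,15,17,19,21,23,25,27,29,31): 0⊕0⊕0⊕0⊕1⊕1⊕1⊕0⊕1⊕0⊕1⊕1⊕1⊕0⊕1⊕1 = 1
s2 (pos 2,3,6,7,10,11,14,15,18,19,22,23,26,27,30,31): 1⊕0⊕0⊕0⊕0⊕1⊕0⊕0⊕0⊕0⊕0⊕1⊕1⊕0⊕1⊕1 = 0
s4 (pos 4,5,6,7,12,13,14,15,20,21,22,23,28,29,30,31): 1⊕0⊕0⊕0⊕0⊕1⊕0⊕0⊕1⊕1⊕0⊕1⊕0⊕1⊕1⊕1 = 0
s8 (pos 8,9,10,11,12,13,14,15,24,25,26,27,28,29,30,31): 1⊕1⊕0⊕1⊕0⊕1⊕0⊕0⊕0⊕1⊕1⊕0⊕0⊕1⊕1⊕1 = 1
s16 (pos 16,17,18,19,20,21,22,23,24,25,26,27,28,29,30,31): 1⊕1⊕0⊕0⊕1⊕1⊕0⊕1⊕0⊕1⊕1⊕0⊕0⊕1⊕1⊕1 = 0
Syndrome s16…s1 = 01001 → error at position 9.
Flip position 9: 0101000110101001100110101100111 → 0101000100101001100110101100111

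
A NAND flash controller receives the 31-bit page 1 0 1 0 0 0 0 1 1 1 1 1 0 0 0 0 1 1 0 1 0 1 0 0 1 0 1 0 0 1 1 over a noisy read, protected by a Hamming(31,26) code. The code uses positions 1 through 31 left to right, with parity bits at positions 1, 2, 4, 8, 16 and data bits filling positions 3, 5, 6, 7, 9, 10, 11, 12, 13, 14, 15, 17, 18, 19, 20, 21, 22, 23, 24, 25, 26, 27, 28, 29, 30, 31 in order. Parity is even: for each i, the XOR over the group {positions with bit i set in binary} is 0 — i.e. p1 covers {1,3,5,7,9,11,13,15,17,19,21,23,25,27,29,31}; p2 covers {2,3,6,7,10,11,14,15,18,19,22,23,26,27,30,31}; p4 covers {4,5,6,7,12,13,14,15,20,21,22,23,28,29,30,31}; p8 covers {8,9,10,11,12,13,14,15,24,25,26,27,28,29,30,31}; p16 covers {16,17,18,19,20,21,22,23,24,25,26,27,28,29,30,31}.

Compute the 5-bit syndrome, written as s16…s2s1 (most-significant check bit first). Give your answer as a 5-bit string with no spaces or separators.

s1 (pos 1,3,5,7,9,11,13,15,17,19,21,23,25,27,29,31): 1⊕1⊕0⊕0⊕1⊕1⊕0⊕0⊕1⊕0⊕0⊕0⊕1⊕1⊕0⊕1 = 0
s2 (pos 2,3,6,7,10,11,14,15,18,19,22,23,26,27,30,31): 0⊕1⊕0⊕0⊕1⊕1⊕0⊕0⊕1⊕0⊕1⊕0⊕0⊕1⊕1⊕1 = 0
s4 (pos 4,5,6,7,12,13,14,15,20,21,22,23,28,29,30,31): 0⊕0⊕0⊕0⊕1⊕0⊕0⊕0⊕1⊕0⊕1⊕0⊕0⊕0⊕1⊕1 = 1
s8 (pos 8,9,10,11,12,13,14,15,24,25,26,27,28,29,30,31): 1⊕1⊕1⊕1⊕1⊕0⊕0⊕0⊕0⊕1⊕0⊕1⊕0⊕0⊕1⊕1 = 1
s16 (pos 16,17,18,19,20,21,22,23,24,25,26,27,28,29,30,31): 0⊕1⊕1⊕0⊕1⊕0⊕1⊕0⊕0⊕1⊕0⊕1⊕0⊕0⊕1⊕1 = 0
Syndrome s16…s1 = 01100 → error at position 12.

01100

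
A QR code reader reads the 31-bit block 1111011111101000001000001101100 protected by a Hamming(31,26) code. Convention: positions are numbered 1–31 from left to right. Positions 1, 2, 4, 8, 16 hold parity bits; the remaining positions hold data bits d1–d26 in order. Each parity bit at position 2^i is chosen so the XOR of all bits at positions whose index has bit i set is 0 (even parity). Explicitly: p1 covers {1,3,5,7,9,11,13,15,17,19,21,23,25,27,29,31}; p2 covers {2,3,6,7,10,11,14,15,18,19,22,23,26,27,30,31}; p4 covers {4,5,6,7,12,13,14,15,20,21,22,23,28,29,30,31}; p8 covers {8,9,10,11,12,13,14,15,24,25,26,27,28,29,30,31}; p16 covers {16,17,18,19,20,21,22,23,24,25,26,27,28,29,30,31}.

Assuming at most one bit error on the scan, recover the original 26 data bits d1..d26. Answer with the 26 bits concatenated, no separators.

s1 (pos 1,3,5,7,9,11,13,15,17,19,21,23,25,27,29,31): 1⊕1⊕0⊕1⊕1⊕1⊕1⊕0⊕0⊕1⊕0⊕0⊕1⊕0⊕1⊕0 = 1
s2 (pos 2,3,6,7,10,11,14,15,18,19,22,23,26,27,30,31): 1⊕1⊕1⊕1⊕1⊕1⊕0⊕0⊕0⊕1⊕0⊕0⊕1⊕0⊕0⊕0 = 0
s4 (pos 4,5,6,7,12,13,14,15,20,21,22,23,28,29,30,31): 1⊕0⊕1⊕1⊕0⊕1⊕0⊕0⊕0⊕0⊕0⊕0⊕1⊕1⊕0⊕0 = 0
s8 (pos 8,9,10,11,12,13,14,15,24,25,26,27,28,29,30,31): 1⊕1⊕1⊕1⊕0⊕1⊕0⊕0⊕0⊕1⊕1⊕0⊕1⊕1⊕0⊕0 = 1
s16 (pos 16,17,18,19,20,21,22,23,24,25,26,27,28,29,30,31): 0⊕0⊕0⊕1⊕0⊕0⊕0⊕0⊕0⊕1⊕1⊕0⊕1⊕1⊕0⊕0 = 1
Syndrome s16…s1 = 11001 → error at position 25.
Flip position 25: 1111011111101000001000001101100 → 1111011111101000001000000101100
Read data bits from positions 3,5,6,7,9,10,11,12,13,14,15,17,18,19,20,21,22,23,24,25,26,27,28,29,30,31: 10111110100001000000101100

10111110100001000000101100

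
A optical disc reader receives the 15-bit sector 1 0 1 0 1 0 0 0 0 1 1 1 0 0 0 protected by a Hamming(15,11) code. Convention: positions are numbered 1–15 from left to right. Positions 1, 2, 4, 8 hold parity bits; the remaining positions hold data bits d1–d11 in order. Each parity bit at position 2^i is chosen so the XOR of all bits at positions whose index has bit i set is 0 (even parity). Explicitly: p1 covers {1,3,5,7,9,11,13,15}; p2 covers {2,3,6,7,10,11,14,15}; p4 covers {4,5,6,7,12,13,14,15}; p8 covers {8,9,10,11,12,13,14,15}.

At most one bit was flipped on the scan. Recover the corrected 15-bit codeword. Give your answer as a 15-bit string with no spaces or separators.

101010000011000

s1 (pos 1,3,5,7,9,11,13,15): 1⊕1⊕1⊕0⊕0⊕1⊕0⊕0 = 0
s2 (pos 2,3,6,7,10,11,14,15): 0⊕1⊕0⊕0⊕1⊕1⊕0⊕0 = 1
s4 (pos 4,5,6,7,12,13,14,15): 0⊕1⊕0⊕0⊕1⊕0⊕0⊕0 = 0
s8 (pos 8,9,10,11,12,13,14,15): 0⊕0⊕1⊕1⊕1⊕0⊕0⊕0 = 1
Syndrome s8…s1 = 1010 → error at position 10.
Flip position 10: 101010000111000 → 101010000011000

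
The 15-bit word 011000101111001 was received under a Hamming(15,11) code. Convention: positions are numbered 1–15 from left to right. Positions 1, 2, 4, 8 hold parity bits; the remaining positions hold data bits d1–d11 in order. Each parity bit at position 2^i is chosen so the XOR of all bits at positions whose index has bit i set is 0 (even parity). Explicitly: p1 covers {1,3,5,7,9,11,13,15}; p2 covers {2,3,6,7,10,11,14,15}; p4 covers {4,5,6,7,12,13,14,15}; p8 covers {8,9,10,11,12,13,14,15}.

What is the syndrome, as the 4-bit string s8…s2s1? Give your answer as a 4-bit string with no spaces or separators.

1101

s1 (pos 1,3,5,7,9,11,13,15): 0⊕1⊕0⊕1⊕1⊕1⊕0⊕1 = 1
s2 (pos 2,3,6,7,10,11,14,15): 1⊕1⊕0⊕1⊕1⊕1⊕0⊕1 = 0
s4 (pos 4,5,6,7,12,13,14,15): 0⊕0⊕0⊕1⊕1⊕0⊕0⊕1 = 1
s8 (pos 8,9,10,11,12,13,14,15): 0⊕1⊕1⊕1⊕1⊕0⊕0⊕1 = 1
Syndrome s8…s1 = 1101 → error at position 13.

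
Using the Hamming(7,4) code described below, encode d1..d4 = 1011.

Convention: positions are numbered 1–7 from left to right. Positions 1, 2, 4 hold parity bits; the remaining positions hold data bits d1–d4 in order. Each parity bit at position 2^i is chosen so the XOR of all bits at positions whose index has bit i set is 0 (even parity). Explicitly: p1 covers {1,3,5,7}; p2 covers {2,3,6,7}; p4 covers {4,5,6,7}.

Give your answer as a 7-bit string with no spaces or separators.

Place data at non-parity positions: p1 p2 1 p4 0 1 1
p1 (pos 1,3,5,7): XOR of data positions = 1⊕0⊕1 = 0
p2 (pos 2,3,6,7): XOR of data positions = 1⊕1⊕1 = 1
p4 (pos 4,5,6,7): XOR of data positions = 0⊕1⊕1 = 0
Codeword: 0110011

0110011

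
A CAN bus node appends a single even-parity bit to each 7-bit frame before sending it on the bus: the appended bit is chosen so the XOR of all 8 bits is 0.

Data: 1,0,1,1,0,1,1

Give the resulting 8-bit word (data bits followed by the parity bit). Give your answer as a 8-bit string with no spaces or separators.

10110111

XOR of the 7 data bits: 1⊕0⊕1⊕1⊕0⊕1⊕1 = 1
Parity bit = 1 (so all 8 bits XOR to 0).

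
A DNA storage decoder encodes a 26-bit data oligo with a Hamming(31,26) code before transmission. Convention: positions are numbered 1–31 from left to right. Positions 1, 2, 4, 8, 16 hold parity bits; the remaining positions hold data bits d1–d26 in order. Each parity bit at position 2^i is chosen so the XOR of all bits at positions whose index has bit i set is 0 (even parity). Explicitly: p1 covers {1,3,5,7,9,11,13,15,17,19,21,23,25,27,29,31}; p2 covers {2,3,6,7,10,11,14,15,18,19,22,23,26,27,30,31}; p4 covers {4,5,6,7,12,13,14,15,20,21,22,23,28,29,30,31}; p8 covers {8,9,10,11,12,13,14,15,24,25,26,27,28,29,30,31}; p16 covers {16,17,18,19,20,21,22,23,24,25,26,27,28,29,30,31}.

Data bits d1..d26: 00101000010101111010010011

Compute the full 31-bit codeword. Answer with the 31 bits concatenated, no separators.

0101010010000101101111010010011

Place data at non-parity positions: p1 p2 0 p4 0 1 0 p8 1 0 0 0 0 1 0 p16 1 0 1 1 1 1 0 1 0 0 1 0 0 1 1
p1 (pos 1,3,5,7,9,11,13,15,17,19,21,23,25,27,29,31): XOR of data positions = 0⊕0⊕0⊕1⊕0⊕0⊕0⊕1⊕1⊕1⊕0⊕0⊕1⊕0⊕1 = 0
p2 (pos 2,3,6,7,10,11,14,15,18,19,22,23,26,27,30,31): XOR of data positions = 0⊕1⊕0⊕0⊕0⊕1⊕0⊕0⊕1⊕1⊕0⊕0⊕1⊕1⊕1 = 1
p4 (pos 4,5,6,7,12,13,14,15,20,21,22,23,28,29,30,31): XOR of data positions = 0⊕1⊕0⊕0⊕0⊕1⊕0⊕1⊕1⊕1⊕0⊕0⊕0⊕1⊕1 = 1
p8 (pos 8,9,10,11,12,13,14,15,24,25,26,27,28,29,30,31): XOR of data positions = 1⊕0⊕0⊕0⊕0⊕1⊕0⊕1⊕0⊕0⊕1⊕0⊕0⊕1⊕1 = 0
p16 (pos 16,17,18,19,20,21,22,23,24,25,26,27,28,29,30,31): XOR of data positions = 1⊕0⊕1⊕1⊕1⊕1⊕0⊕1⊕0⊕0⊕1⊕0⊕0⊕1⊕1 = 1
Codeword: 0101010010000101101111010010011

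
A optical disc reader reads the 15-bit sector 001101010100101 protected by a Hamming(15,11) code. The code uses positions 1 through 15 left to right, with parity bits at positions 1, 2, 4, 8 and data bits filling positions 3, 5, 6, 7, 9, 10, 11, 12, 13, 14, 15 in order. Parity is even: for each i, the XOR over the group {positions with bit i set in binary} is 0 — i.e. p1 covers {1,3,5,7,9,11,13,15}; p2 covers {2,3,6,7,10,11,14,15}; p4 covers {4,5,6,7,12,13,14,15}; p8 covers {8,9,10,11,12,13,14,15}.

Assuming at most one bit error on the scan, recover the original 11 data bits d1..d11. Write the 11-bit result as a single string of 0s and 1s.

s1 (pos 1,3,5,7,9,11,13,15): 0⊕1⊕0⊕0⊕0⊕0⊕1⊕1 = 1
s2 (pos 2,3,6,7,10,11,14,15): 0⊕1⊕1⊕0⊕1⊕0⊕0⊕1 = 0
s4 (pos 4,5,6,7,12,13,14,15): 1⊕0⊕1⊕0⊕0⊕1⊕0⊕1 = 0
s8 (pos 8,9,10,11,12,13,14,15): 1⊕0⊕1⊕0⊕0⊕1⊕0⊕1 = 0
Syndrome s8…s1 = 0001 → error at position 1.
Flip position 1: 001101010100101 → 101101010100101
Read data bits from positions 3,5,6,7,9,10,11,12,13,14,15: 10100100101

10100100101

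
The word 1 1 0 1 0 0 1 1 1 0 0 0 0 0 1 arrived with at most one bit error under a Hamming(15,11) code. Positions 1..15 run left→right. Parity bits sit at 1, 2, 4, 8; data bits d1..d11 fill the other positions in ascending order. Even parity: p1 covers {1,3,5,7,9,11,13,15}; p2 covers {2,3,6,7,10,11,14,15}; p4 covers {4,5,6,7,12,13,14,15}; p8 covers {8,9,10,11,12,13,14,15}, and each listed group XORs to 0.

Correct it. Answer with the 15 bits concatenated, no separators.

110100111000011

s1 (pos 1,3,5,7,9,11,13,15): 1⊕0⊕0⊕1⊕1⊕0⊕0⊕1 = 0
s2 (pos 2,3,6,7,10,11,14,15): 1⊕0⊕0⊕1⊕0⊕0⊕0⊕1 = 1
s4 (pos 4,5,6,7,12,13,14,15): 1⊕0⊕0⊕1⊕0⊕0⊕0⊕1 = 1
s8 (pos 8,9,10,11,12,13,14,15): 1⊕1⊕0⊕0⊕0⊕0⊕0⊕1 = 1
Syndrome s8…s1 = 1110 → error at position 14.
Flip position 14: 110100111000001 → 110100111000011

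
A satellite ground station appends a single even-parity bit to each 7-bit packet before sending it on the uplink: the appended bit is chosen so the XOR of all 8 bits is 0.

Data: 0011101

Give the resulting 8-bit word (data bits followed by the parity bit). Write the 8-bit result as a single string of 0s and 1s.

00111010

XOR of the 7 data bits: 0⊕0⊕1⊕1⊕1⊕0⊕1 = 0
Parity bit = 0 (so all 8 bits XOR to 0).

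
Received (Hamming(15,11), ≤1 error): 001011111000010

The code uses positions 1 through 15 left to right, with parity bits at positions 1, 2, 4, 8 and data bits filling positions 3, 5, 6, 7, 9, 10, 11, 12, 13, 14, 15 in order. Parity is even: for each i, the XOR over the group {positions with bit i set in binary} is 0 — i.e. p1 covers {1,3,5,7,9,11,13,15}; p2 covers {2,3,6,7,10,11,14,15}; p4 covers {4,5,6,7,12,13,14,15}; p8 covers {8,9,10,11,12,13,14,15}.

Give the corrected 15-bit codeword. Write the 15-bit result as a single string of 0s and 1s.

001011101000010

s1 (pos 1,3,5,7,9,11,13,15): 0⊕1⊕1⊕1⊕1⊕0⊕0⊕0 = 0
s2 (pos 2,3,6,7,10,11,14,15): 0⊕1⊕1⊕1⊕0⊕0⊕1⊕0 = 0
s4 (pos 4,5,6,7,12,13,14,15): 0⊕1⊕1⊕1⊕0⊕0⊕1⊕0 = 0
s8 (pos 8,9,10,11,12,13,14,15): 1⊕1⊕0⊕0⊕0⊕0⊕1⊕0 = 1
Syndrome s8…s1 = 1000 → error at position 8.
Flip position 8: 001011111000010 → 001011101000010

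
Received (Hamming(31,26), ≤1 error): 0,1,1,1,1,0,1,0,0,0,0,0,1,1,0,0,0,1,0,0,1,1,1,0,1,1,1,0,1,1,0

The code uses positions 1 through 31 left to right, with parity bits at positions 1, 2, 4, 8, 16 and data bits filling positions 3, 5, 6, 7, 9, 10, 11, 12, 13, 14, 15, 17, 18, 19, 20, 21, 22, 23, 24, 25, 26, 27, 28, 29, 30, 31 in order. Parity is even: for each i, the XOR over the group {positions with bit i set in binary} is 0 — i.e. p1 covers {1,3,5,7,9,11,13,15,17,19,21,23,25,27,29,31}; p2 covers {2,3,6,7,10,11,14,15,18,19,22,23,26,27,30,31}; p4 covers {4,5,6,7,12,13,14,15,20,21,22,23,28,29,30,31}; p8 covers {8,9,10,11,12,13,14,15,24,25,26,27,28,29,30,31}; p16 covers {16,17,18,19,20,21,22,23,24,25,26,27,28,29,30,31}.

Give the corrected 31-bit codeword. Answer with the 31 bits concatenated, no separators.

s1 (pos 1,3,5,7,9,11,13,15,17,19,21,23,25,27,29,31): 0⊕1⊕1⊕1⊕0⊕0⊕1⊕0⊕0⊕0⊕1⊕1⊕1⊕1⊕1⊕0 = 1
s2 (pos 2,3,6,7,10,11,14,15,18,19,22,23,26,27,30,31): 1⊕1⊕0⊕1⊕0⊕0⊕1⊕0⊕1⊕0⊕1⊕1⊕1⊕1⊕1⊕0 = 0
s4 (pos 4,5,6,7,12,13,14,15,20,21,22,23,28,29,30,31): 1⊕1⊕0⊕1⊕0⊕1⊕1⊕0⊕0⊕1⊕1⊕1⊕0⊕1⊕1⊕0 = 0
s8 (pos 8,9,10,11,12,13,14,15,24,25,26,27,28,29,30,31): 0⊕0⊕0⊕0⊕0⊕1⊕1⊕0⊕0⊕1⊕1⊕1⊕0⊕1⊕1⊕0 = 1
s16 (pos 16,17,18,19,20,21,22,23,24,25,26,27,28,29,30,31): 0⊕0⊕1⊕0⊕0⊕1⊕1⊕1⊕0⊕1⊕1⊕1⊕0⊕1⊕1⊕0 = 1
Syndrome s16…s1 = 11001 → error at position 25.
Flip position 25: 0111101000001100010011101110110 → 0111101000001100010011100110110

0111101000001100010011100110110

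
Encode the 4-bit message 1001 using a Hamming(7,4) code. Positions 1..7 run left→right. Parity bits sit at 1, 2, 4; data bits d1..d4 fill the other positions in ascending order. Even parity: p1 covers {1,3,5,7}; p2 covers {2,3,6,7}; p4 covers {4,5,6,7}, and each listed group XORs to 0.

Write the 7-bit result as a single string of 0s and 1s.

Place data at non-parity positions: p1 p2 1 p4 0 0 1
p1 (pos 1,3,5,7): XOR of data positions = 1⊕0⊕1 = 0
p2 (pos 2,3,6,7): XOR of data positions = 1⊕0⊕1 = 0
p4 (pos 4,5,6,7): XOR of data positions = 0⊕0⊕1 = 1
Codeword: 0011001

0011001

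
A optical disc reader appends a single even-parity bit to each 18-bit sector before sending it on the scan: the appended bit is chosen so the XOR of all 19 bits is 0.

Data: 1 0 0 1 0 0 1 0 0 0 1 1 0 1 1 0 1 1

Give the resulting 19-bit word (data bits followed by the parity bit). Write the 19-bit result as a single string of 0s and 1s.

XOR of the 18 data bits: 1⊕0⊕0⊕1⊕0⊕0⊕1⊕0⊕0⊕0⊕1⊕1⊕0⊕1⊕1⊕0⊕1⊕1 = 1
Parity bit = 1 (so all 19 bits XOR to 0).

1001001000110110111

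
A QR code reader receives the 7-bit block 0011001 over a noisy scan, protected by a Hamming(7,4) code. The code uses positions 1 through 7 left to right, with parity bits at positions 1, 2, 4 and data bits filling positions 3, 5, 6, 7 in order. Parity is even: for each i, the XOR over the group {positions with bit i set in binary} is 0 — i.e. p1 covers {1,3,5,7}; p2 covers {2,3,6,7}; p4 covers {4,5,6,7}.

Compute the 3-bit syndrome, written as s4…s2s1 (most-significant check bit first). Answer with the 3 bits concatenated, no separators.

000

s1 (pos 1,3,5,7): 0⊕1⊕0⊕1 = 0
s2 (pos 2,3,6,7): 0⊕1⊕0⊕1 = 0
s4 (pos 4,5,6,7): 1⊕0⊕0⊕1 = 0
Syndrome s4…s1 = 000 → no error.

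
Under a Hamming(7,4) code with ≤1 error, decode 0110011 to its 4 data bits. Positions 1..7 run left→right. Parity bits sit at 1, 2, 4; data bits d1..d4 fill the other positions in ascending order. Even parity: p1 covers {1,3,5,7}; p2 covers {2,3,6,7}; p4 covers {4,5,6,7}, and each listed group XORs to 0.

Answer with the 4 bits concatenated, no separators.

1011

s1 (pos 1,3,5,7): 0⊕1⊕0⊕1 = 0
s2 (pos 2,3,6,7): 1⊕1⊕1⊕1 = 0
s4 (pos 4,5,6,7): 0⊕0⊕1⊕1 = 0
Syndrome s4…s1 = 000 → no error.
Read data bits from positions 3,5,6,7: 1011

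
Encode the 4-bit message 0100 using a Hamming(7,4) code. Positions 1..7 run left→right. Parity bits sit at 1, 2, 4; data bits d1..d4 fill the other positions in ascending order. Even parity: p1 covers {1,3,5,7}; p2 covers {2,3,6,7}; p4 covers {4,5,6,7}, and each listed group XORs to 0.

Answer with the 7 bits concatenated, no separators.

1001100

Place data at non-parity positions: p1 p2 0 p4 1 0 0
p1 (pos 1,3,5,7): XOR of data positions = 0⊕1⊕0 = 1
p2 (pos 2,3,6,7): XOR of data positions = 0⊕0⊕0 = 0
p4 (pos 4,5,6,7): XOR of data positions = 1⊕0⊕0 = 1
Codeword: 1001100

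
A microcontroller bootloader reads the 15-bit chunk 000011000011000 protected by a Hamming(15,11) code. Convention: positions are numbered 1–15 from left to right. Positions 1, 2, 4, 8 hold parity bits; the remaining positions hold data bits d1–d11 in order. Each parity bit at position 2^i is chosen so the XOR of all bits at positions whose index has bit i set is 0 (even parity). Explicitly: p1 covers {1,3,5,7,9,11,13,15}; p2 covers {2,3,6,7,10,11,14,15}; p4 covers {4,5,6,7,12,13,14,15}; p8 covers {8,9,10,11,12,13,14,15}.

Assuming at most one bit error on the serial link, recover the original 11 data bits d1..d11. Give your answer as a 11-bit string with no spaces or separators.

01100011000

s1 (pos 1,3,5,7,9,11,13,15): 0⊕0⊕1⊕0⊕0⊕1⊕0⊕0 = 0
s2 (pos 2,3,6,7,10,11,14,15): 0⊕0⊕1⊕0⊕0⊕1⊕0⊕0 = 0
s4 (pos 4,5,6,7,12,13,14,15): 0⊕1⊕1⊕0⊕1⊕0⊕0⊕0 = 1
s8 (pos 8,9,10,11,12,13,14,15): 0⊕0⊕0⊕1⊕1⊕0⊕0⊕0 = 0
Syndrome s8…s1 = 0100 → error at position 4.
Flip position 4: 000011000011000 → 000111000011000
Read data bits from positions 3,5,6,7,9,10,11,12,13,14,15: 01100011000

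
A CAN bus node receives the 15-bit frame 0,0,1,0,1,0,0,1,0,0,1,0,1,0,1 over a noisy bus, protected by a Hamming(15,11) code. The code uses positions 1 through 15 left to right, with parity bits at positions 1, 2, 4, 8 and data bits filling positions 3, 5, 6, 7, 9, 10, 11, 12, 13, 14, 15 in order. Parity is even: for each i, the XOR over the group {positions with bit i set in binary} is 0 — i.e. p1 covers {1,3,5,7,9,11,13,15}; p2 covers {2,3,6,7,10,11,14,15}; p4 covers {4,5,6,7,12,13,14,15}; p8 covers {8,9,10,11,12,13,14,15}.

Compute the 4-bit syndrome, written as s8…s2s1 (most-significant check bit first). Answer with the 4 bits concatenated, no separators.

s1 (pos 1,3,5,7,9,11,13,15): 0⊕1⊕1⊕0⊕0⊕1⊕1⊕1 = 1
s2 (pos 2,3,6,7,10,11,14,15): 0⊕1⊕0⊕0⊕0⊕1⊕0⊕1 = 1
s4 (pos 4,5,6,7,12,13,14,15): 0⊕1⊕0⊕0⊕0⊕1⊕0⊕1 = 1
s8 (pos 8,9,10,11,12,13,14,15): 1⊕0⊕0⊕1⊕0⊕1⊕0⊕1 = 0
Syndrome s8…s1 = 0111 → error at position 7.

0111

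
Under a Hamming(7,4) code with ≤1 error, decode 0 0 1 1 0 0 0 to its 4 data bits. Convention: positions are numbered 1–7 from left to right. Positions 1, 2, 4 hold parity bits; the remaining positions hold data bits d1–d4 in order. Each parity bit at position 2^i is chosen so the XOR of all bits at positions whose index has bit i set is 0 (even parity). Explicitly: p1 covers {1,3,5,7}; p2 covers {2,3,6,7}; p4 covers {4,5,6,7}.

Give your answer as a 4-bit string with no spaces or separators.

1001

s1 (pos 1,3,5,7): 0⊕1⊕0⊕0 = 1
s2 (pos 2,3,6,7): 0⊕1⊕0⊕0 = 1
s4 (pos 4,5,6,7): 1⊕0⊕0⊕0 = 1
Syndrome s4…s1 = 111 → error at position 7.
Flip position 7: 0011000 → 0011001
Read data bits from positions 3,5,6,7: 1001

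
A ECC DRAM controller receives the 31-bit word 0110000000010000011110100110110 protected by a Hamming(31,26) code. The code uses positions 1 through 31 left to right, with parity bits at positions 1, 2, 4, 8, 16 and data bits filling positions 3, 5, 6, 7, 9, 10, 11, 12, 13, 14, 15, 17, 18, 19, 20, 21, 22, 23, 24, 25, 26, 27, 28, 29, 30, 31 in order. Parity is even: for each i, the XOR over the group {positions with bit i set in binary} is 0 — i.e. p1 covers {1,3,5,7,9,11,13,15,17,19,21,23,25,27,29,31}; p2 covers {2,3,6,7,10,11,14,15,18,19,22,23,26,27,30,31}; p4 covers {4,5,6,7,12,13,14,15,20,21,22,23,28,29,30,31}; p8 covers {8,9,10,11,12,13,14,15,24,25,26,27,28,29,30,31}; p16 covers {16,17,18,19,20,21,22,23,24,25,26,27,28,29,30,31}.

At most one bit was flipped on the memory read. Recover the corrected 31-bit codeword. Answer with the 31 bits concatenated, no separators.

0110000000010000011110110110110

s1 (pos 1,3,5,7,9,11,13,15,17,19,21,23,25,27,29,31): 0⊕1⊕0⊕0⊕0⊕0⊕0⊕0⊕0⊕1⊕1⊕1⊕0⊕1⊕1⊕0 = 0
s2 (pos 2,3,6,7,10,11,14,15,18,19,22,23,26,27,30,31): 1⊕1⊕0⊕0⊕0⊕0⊕0⊕0⊕1⊕1⊕0⊕1⊕1⊕1⊕1⊕0 = 0
s4 (pos 4,5,6,7,12,13,14,15,20,21,22,23,28,29,30,31): 0⊕0⊕0⊕0⊕1⊕0⊕0⊕0⊕1⊕1⊕0⊕1⊕0⊕1⊕1⊕0 = 0
s8 (pos 8,9,10,11,12,13,14,15,24,25,26,27,28,29,30,31): 0⊕0⊕0⊕0⊕1⊕0⊕0⊕0⊕0⊕0⊕1⊕1⊕0⊕1⊕1⊕0 = 1
s16 (pos 16,17,18,19,20,21,22,23,24,25,26,27,28,29,30,31): 0⊕0⊕1⊕1⊕1⊕1⊕0⊕1⊕0⊕0⊕1⊕1⊕0⊕1⊕1⊕0 = 1
Syndrome s16…s1 = 11000 → error at position 24.
Flip position 24: 0110000000010000011110100110110 → 0110000000010000011110110110110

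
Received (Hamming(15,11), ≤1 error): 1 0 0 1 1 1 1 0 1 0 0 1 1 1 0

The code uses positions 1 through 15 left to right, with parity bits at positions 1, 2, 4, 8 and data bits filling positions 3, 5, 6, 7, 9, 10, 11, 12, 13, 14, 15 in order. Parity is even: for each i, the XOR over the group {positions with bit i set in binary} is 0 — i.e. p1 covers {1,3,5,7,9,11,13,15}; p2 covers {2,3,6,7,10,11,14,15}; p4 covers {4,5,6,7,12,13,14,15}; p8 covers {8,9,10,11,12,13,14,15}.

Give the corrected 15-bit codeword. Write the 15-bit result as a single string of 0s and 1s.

s1 (pos 1,3,5,7,9,11,13,15): 1⊕0⊕1⊕1⊕1⊕0⊕1⊕0 = 1
s2 (pos 2,3,6,7,10,11,14,15): 0⊕0⊕1⊕1⊕0⊕0⊕1⊕0 = 1
s4 (pos 4,5,6,7,12,13,14,15): 1⊕1⊕1⊕1⊕1⊕1⊕1⊕0 = 1
s8 (pos 8,9,10,11,12,13,14,15): 0⊕1⊕0⊕0⊕1⊕1⊕1⊕0 = 0
Syndrome s8…s1 = 0111 → error at position 7.
Flip position 7: 100111101001110 → 100111001001110

100111001001110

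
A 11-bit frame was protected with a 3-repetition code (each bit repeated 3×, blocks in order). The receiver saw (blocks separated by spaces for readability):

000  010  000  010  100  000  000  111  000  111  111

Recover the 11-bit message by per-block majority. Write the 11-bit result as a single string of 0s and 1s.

00000001011

Block 1 (000): 0 ones → 0
Block 2 (010): 1 one → 0
Block 3 (000): 0 ones → 0
Block 4 (010): 1 one → 0
Block 5 (100): 1 one → 0
Block 6 (000): 0 ones → 0
Block 7 (000): 0 ones → 0
Block 8 (111): 3 ones → 1
Block 9 (000): 0 ones → 0
Block 10 (111): 3 ones → 1
Block 11 (111): 3 ones → 1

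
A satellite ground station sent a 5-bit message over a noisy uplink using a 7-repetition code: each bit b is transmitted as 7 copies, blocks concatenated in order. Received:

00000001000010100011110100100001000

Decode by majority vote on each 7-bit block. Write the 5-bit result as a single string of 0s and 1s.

00100

Block 1 (0000000): 0 ones → 0
Block 2 (1000010): 2 ones → 0
Block 3 (1000111): 4 ones → 1
Block 4 (1010010): 3 ones → 0
Block 5 (0001000): 1 one → 0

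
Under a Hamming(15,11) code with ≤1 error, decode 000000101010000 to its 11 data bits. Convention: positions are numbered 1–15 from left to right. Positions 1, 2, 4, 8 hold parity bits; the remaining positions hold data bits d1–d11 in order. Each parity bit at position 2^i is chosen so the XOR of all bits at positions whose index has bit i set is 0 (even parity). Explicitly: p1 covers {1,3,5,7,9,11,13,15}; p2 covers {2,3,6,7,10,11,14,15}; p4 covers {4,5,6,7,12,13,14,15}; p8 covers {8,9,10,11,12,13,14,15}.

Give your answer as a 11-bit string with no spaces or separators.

01011010000

s1 (pos 1,3,5,7,9,11,13,15): 0⊕0⊕0⊕1⊕1⊕1⊕0⊕0 = 1
s2 (pos 2,3,6,7,10,11,14,15): 0⊕0⊕0⊕1⊕0⊕1⊕0⊕0 = 0
s4 (pos 4,5,6,7,12,13,14,15): 0⊕0⊕0⊕1⊕0⊕0⊕0⊕0 = 1
s8 (pos 8,9,10,11,12,13,14,15): 0⊕1⊕0⊕1⊕0⊕0⊕0⊕0 = 0
Syndrome s8…s1 = 0101 → error at position 5.
Flip position 5: 000000101010000 → 000010101010000
Read data bits from positions 3,5,6,7,9,10,11,12,13,14,15: 01011010000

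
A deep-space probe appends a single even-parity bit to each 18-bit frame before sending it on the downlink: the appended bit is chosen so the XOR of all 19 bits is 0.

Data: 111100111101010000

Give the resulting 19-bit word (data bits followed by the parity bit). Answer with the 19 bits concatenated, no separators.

1111001111010100000

XOR of the 18 data bits: 1⊕1⊕1⊕1⊕0⊕0⊕1⊕1⊕1⊕1⊕0⊕1⊕0⊕1⊕0⊕0⊕0⊕0 = 0
Parity bit = 0 (so all 19 bits XOR to 0).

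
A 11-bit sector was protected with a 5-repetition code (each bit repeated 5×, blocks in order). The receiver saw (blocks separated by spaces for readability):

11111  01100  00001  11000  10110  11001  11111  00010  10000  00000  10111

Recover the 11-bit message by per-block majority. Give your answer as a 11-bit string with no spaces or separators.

10001110001

Block 1 (11111): 5 ones → 1
Block 2 (01100): 2 ones → 0
Block 3 (00001): 1 one → 0
Block 4 (11000): 2 ones → 0
Block 5 (10110): 3 ones → 1
Block 6 (11001): 3 ones → 1
Block 7 (11111): 5 ones → 1
Block 8 (00010): 1 one → 0
Block 9 (10000): 1 one → 0
Block 10 (00000): 0 ones → 0
Block 11 (10111): 4 ones → 1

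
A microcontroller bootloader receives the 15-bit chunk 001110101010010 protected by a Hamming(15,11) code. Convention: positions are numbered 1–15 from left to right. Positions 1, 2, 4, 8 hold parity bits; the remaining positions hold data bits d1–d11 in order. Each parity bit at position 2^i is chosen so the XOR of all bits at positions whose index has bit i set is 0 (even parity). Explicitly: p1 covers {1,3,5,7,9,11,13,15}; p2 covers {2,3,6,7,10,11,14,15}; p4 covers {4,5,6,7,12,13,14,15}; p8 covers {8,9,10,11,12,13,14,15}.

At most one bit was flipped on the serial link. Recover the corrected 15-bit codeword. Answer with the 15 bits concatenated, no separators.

001110100010010

s1 (pos 1,3,5,7,9,11,13,15): 0⊕1⊕1⊕1⊕1⊕1⊕0⊕0 = 1
s2 (pos 2,3,6,7,10,11,14,15): 0⊕1⊕0⊕1⊕0⊕1⊕1⊕0 = 0
s4 (pos 4,5,6,7,12,13,14,15): 1⊕1⊕0⊕1⊕0⊕0⊕1⊕0 = 0
s8 (pos 8,9,10,11,12,13,14,15): 0⊕1⊕0⊕1⊕0⊕0⊕1⊕0 = 1
Syndrome s8…s1 = 1001 → error at position 9.
Flip position 9: 001110101010010 → 001110100010010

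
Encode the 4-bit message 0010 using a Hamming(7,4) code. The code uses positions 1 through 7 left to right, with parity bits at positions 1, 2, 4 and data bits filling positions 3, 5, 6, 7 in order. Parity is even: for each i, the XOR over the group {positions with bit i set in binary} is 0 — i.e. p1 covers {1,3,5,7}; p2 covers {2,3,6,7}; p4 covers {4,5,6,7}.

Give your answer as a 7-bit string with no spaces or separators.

0101010

Place data at non-parity positions: p1 p2 0 p4 0 1 0
p1 (pos 1,3,5,7): XOR of data positions = 0⊕0⊕0 = 0
p2 (pos 2,3,6,7): XOR of data positions = 0⊕1⊕0 = 1
p4 (pos 4,5,6,7): XOR of data positions = 0⊕1⊕0 = 1
Codeword: 0101010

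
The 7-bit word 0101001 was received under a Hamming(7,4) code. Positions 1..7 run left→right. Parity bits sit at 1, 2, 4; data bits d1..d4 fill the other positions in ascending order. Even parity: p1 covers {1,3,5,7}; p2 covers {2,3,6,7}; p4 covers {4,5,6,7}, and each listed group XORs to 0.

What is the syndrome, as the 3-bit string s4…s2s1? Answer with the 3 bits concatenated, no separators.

s1 (pos 1,3,5,7): 0⊕0⊕0⊕1 = 1
s2 (pos 2,3,6,7): 1⊕0⊕0⊕1 = 0
s4 (pos 4,5,6,7): 1⊕0⊕0⊕1 = 0
Syndrome s4…s1 = 001 → error at position 1.

001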